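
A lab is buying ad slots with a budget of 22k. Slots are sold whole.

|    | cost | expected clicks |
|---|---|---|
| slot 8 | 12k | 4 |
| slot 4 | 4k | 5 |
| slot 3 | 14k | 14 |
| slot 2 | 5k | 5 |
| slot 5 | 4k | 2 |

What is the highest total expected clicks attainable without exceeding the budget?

21

This is a 0-1 knapsack instance.
Take slot 4, slot 3, and slot 5: cost 4 + 14 + 4 = 22 ≤ 22, expected clicks 5 + 14 + 2 = 21.
No other feasible combination does better.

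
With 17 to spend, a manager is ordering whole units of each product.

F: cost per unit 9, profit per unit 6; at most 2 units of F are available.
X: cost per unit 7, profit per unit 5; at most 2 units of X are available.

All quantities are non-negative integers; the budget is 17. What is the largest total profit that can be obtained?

2×X: cost 14 ≤ 17, profit 2·5 = 10.
1×F and 1×X: cost 16 ≤ 17, profit 1·6 + 1·5 = 11.
Best is 11.

11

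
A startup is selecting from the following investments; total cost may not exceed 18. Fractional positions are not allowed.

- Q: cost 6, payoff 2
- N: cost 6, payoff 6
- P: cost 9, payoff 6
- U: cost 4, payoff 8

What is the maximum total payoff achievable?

16

Allowing fractional choices, the relaxed optimum would be about 19.3, but investments are indivisible.
N + U: cost 6 + 4 = 10 ≤ 18, payoff 6 + 8 = 14.
Q + N + U: cost 6 + 6 + 4 = 16 ≤ 18, payoff 2 + 6 + 8 = 16.
Best is Q, N, and U with total payoff 16.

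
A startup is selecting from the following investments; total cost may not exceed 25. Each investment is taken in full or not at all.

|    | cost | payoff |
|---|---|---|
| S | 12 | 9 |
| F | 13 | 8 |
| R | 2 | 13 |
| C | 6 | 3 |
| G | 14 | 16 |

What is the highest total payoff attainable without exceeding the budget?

32

R + C + G: cost 2 + 6 + 14 = 22 ≤ 25, payoff 13 + 3 + 16 = 32.
R + G: cost 2 + 14 = 16 ≤ 25, payoff 13 + 16 = 29.
S + R + C: cost 12 + 2 + 6 = 20 ≤ 25, payoff 9 + 13 + 3 = 25.
Best is R, C, and G with total payoff 32.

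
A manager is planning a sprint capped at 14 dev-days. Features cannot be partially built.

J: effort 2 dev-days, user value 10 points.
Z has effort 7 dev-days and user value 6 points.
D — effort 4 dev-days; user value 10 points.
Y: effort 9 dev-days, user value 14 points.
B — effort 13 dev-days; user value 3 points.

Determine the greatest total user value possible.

Allowing fractional choices, the relaxed optimum would be about 32.4, but features are indivisible.
J + Z + D: effort 2 + 7 + 4 = 13 ≤ 14, user value 10 + 6 + 10 = 26.
J + Y: effort 2 + 9 = 11 ≤ 14, user value 10 + 14 = 24.
Best is J, Z, and D with total user value 26.

26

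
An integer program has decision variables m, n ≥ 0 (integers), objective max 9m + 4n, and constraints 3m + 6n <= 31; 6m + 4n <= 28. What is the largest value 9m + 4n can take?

The continuous relaxation peaks at (4.67, 0) with value 42.00; rounding to a feasible lattice point costs some objective.
(m,n)=(4,1): 3·4+6·1=18≤31, 6·4+4·1=28≤28, objective 40.
(m,n)=(4,0): 3·4+6·0=12≤31, 6·4+4·0=24≤28, objective 36.
(m,n)=(3,2): 3·3+6·2=21≤31, 6·3+4·2=26≤28, objective 35.
Maximum is 40 at (m,n)=(4,1).

40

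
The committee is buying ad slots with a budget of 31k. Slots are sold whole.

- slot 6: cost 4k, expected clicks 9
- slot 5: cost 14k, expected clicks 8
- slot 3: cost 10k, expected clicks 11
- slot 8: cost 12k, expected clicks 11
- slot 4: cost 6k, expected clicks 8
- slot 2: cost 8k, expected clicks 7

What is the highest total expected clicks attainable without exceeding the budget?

slot 6 + slot 3 + slot 4 + slot 2: cost 4 + 10 + 6 + 8 = 28 ≤ 31, expected clicks 9 + 11 + 8 + 7 = 35.
slot 6 + slot 8 + slot 4 + slot 2: cost 4 + 12 + 6 + 8 = 30 ≤ 31, expected clicks 9 + 11 + 8 + 7 = 35.
slot 6 + slot 3 + slot 8: cost 4 + 10 + 12 = 26 ≤ 31, expected clicks 9 + 11 + 11 = 31.
The maximum expected clicks is 35; one optimal choice is slot 6, slot 3, slot 4, and slot 2.

35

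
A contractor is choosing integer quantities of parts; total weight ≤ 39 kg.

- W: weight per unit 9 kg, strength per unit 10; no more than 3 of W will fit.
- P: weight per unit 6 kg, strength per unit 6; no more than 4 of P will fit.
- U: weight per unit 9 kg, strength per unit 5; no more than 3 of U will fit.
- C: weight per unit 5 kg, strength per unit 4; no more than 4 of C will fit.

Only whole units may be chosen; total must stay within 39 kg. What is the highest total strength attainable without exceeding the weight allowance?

This is a bounded integer knapsack.
W has the best ratio (10/9); taking only W gives at most 3×10 = 30 (stopped by the supply cap of 3).
Mixing does better — 3×W and 2×P: weight 39 ≤ 39, strength 3·10 + 2·6 = 42.

42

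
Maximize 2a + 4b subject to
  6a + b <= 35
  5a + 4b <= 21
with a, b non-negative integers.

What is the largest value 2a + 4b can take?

20

The continuous relaxation peaks at (0, 5.25) with value 21.00; rounding to a feasible lattice point costs some objective.
(a,b)=(0,5): 6·0+1·5=5≤35, 5·0+4·5=20≤21, objective 20.
(a,b)=(1,4): 6·1+1·4=10≤35, 5·1+4·4=21≤21, objective 18.
(a,b)=(0,4): 6·0+1·4=4≤35, 5·0+4·4=16≤21, objective 16.
No feasible integer point exceeds 20.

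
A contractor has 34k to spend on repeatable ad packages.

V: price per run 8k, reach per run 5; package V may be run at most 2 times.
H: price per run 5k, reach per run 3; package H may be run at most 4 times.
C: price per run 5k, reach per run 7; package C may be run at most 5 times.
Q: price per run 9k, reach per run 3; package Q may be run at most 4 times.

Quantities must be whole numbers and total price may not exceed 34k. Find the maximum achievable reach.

40

5×C and 1×Q: price 34 ≤ 34, reach 5·7 + 1·3 = 38.
1×V and 5×C: price 33 ≤ 34, reach 1·5 + 5·7 = 40.
Best is 40.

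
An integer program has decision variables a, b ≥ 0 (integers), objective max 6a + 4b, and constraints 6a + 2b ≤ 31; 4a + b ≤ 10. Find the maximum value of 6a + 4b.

(a,b)=(0,10): 6·0+2·10=20≤31, 4·0+1·10=10≤10, objective 40.
(a,b)=(0,9): 6·0+2·9=18≤31, 4·0+1·9=9≤10, objective 36.
No feasible integer point exceeds 40.

40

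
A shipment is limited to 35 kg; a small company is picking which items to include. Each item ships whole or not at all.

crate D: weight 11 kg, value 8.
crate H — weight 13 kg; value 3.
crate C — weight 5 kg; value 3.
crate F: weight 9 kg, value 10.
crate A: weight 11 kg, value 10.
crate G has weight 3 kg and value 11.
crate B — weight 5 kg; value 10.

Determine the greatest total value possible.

44

Treat it as a binary knapsack problem.
Allowing fractional choices, the relaxed optimum would be about 46.1, but items are indivisible.
crate D + crate C + crate F + crate G + crate B: weight 11 + 5 + 9 + 3 + 5 = 33 ≤ 35, value 8 + 3 + 10 + 11 + 10 = 42.
crate C + crate F + crate A + crate G + crate B: weight 5 + 9 + 11 + 3 + 5 = 33 ≤ 35, value 3 + 10 + 10 + 11 + 10 = 44.
Best is crate C, crate F, crate A, crate G, and crate B with total value 44.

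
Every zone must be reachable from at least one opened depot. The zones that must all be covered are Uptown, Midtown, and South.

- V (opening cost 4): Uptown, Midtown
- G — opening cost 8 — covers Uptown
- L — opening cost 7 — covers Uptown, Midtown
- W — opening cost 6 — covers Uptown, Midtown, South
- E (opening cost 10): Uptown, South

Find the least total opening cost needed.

6

The greedy cost-per-new-zone heuristic would pick V and W for 10, but a cheaper cover exists.
W alone covers Uptown, Midtown, South — every zone.
Total opening cost: 6.
No cover costs less than 6.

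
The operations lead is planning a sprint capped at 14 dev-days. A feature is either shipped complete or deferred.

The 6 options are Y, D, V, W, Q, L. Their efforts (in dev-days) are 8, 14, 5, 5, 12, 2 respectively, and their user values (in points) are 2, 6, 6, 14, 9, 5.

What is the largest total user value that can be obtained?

25

V + W + L: effort 5 + 5 + 2 = 12 ≤ 14, user value 6 + 14 + 5 = 25.
W + L: effort 5 + 2 = 7 ≤ 14, user value 14 + 5 = 19.
V + W: effort 5 + 5 = 10 ≤ 14, user value 6 + 14 = 20.
Best is V, W, and L with total user value 25.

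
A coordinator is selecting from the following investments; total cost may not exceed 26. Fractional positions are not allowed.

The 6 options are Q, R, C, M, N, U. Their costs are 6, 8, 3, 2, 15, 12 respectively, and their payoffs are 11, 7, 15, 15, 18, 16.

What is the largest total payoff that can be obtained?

Allowing fractional choices, the relaxed optimum would be about 60.6, but investments are indivisible.
Q + C + M + U: cost 6 + 3 + 2 + 12 = 23 ≤ 26, payoff 11 + 15 + 15 + 16 = 57.
R + C + M + U: cost 8 + 3 + 2 + 12 = 25 ≤ 26, payoff 7 + 15 + 15 + 16 = 53.
Q + C + M + N: cost 6 + 3 + 2 + 15 = 26 ≤ 26, payoff 11 + 15 + 15 + 18 = 59.
Best is Q, C, M, and N with total payoff 59.

59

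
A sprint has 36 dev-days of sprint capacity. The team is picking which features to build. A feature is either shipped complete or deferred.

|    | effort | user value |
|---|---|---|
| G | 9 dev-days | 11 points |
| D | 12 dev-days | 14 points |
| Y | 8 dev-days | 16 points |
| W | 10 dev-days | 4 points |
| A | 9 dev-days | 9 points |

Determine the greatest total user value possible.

Allowing fractional choices, the relaxed optimum would be about 48.0, but features are indivisible.
D + Y + A: effort 12 + 8 + 9 = 29 ≤ 36, user value 14 + 16 + 9 = 39.
G + Y + W + A: effort 9 + 8 + 10 + 9 = 36 ≤ 36, user value 11 + 16 + 4 + 9 = 40.
G + D + Y: effort 9 + 12 + 8 = 29 ≤ 36, user value 11 + 14 + 16 = 41.
Best is G, D, and Y with total user value 41.

41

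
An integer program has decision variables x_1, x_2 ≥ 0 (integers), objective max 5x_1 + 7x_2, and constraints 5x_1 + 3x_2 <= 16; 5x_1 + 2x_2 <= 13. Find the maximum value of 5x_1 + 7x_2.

(x_1,x_2)=(0,5) is feasible, giving 35.
(x_1,x_2)=(0,4) is feasible, giving 28.
No feasible integer point exceeds 35.

35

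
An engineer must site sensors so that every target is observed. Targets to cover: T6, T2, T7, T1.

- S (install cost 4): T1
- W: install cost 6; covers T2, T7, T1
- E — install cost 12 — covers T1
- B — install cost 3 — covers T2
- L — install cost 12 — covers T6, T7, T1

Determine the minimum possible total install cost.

15

This is a weighted set-cover instance.
The greedy cost-per-new-target heuristic would pick W and L for 18, but a cheaper cover exists.
Choose B and L: together they cover T6, T2, T7, T1 — every target.
Total install cost: 3 + 12 = 15.
No cover costs less than 15.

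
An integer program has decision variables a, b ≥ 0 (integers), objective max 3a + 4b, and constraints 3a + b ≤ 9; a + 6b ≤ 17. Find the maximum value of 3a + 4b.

The continuous relaxation peaks at (2.18, 2.47) with value 16.41; rounding to a feasible lattice point costs some objective.
(a,b)=(2,2): 3·2+1·2=8≤9, 1·2+6·2=14≤17, objective 14.
(a,b)=(1,2): 3·1+1·2=5≤9, 1·1+6·2=13≤17, objective 11.
(a,b)=(2,1): 3·2+1·1=7≤9, 1·2+6·1=8≤17, objective 10.
The best lattice point is (2,2), giving 14.

14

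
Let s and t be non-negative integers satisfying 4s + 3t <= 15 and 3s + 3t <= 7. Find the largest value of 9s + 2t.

(s,t)=(2,0): 4·2+3·0=8≤15, 3·2+3·0=6≤7, objective 18.
(s,t)=(1,1): 4·1+3·1=7≤15, 3·1+3·1=6≤7, objective 11.
(s,t)=(1,0): 4·1+3·0=4≤15, 3·1+3·0=3≤7, objective 9.
Maximum is 18 at (s,t)=(2,0).

18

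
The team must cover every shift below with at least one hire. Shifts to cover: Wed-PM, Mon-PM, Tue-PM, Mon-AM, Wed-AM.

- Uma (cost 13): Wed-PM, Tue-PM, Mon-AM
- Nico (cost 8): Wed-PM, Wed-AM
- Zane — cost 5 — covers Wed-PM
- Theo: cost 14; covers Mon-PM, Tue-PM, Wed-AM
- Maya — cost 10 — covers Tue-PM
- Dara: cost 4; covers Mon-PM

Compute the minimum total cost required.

Choose Uma, Nico, and Dara: together they cover Wed-PM, Mon-PM, Tue-PM, Mon-AM, Wed-AM — every shift.
Total cost: 13 + 8 + 4 = 25.
No cover costs less than 25.

25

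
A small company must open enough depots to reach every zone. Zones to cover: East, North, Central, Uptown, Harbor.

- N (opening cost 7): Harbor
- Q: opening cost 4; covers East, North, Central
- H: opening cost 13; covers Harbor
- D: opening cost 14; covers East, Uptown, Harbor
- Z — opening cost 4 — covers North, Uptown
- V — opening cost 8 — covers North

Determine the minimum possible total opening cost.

15

Choose N, Q, and Z: together they cover East, North, Central, Uptown, Harbor — every zone.
Total opening cost: 7 + 4 + 4 = 15.
No cover costs less than 15.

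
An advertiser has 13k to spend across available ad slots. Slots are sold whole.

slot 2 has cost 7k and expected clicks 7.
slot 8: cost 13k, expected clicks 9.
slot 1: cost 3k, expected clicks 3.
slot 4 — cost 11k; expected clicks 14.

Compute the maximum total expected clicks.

14

Take slot 4: cost 11 ≤ 13, expected clicks 14.
No other feasible combination does better.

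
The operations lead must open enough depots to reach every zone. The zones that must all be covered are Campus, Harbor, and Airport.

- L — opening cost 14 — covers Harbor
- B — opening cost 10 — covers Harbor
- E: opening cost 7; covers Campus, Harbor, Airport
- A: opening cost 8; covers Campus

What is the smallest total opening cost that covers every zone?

This is an integer covering problem.
E alone covers Campus, Harbor, Airport — every zone.
Total opening cost: 7.
No cover costs less than 7.

7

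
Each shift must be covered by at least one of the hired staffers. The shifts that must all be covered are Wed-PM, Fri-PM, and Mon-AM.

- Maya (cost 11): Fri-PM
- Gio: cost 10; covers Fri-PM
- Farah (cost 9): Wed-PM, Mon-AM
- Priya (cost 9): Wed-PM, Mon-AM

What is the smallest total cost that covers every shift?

This is a weighted set-cover instance.
Choose Gio and Farah: together they cover Wed-PM, Fri-PM, Mon-AM — every shift.
Total cost: 10 + 9 = 19.
No cover costs less than 19.

19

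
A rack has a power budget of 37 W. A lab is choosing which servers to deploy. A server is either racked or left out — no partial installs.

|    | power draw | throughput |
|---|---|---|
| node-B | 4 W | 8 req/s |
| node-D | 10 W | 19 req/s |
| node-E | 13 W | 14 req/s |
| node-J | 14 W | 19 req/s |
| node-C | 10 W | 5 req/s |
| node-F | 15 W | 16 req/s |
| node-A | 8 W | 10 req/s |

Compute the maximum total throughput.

56

node-B + node-D + node-J + node-A: power draw 4 + 10 + 14 + 8 = 36 ≤ 37, throughput 8 + 19 + 19 + 10 = 56.
node-B + node-D + node-F + node-A: power draw 4 + 10 + 15 + 8 = 37 ≤ 37, throughput 8 + 19 + 16 + 10 = 53.
Best is node-B, node-D, node-J, and node-A with total throughput 56.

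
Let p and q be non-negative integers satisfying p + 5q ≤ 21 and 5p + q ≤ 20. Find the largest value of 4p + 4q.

24

Relaxing integrality, the LP optimum is 27.33 at (p,q) = (3.29, 3.54), which is not an integer point.
(p,q)=(3,3): 1·3+5·3=18≤21, 5·3+1·3=18≤20, objective 24.
(p,q)=(2,3): 1·2+5·3=17≤21, 5·2+1·3=13≤20, objective 20.
The best lattice point is (3,3), giving 24.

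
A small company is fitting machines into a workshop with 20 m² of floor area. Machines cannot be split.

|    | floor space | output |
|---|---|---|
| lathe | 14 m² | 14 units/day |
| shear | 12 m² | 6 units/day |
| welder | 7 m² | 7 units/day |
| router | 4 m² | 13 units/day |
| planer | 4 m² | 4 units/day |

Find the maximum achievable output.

This is an integer program with binary decision variables.
lathe + router: floor space 14 + 4 = 18 ≤ 20, output 14 + 13 = 27.
welder + router + planer: floor space 7 + 4 + 4 = 15 ≤ 20, output 7 + 13 + 4 = 24.
shear + router + planer: floor space 12 + 4 + 4 = 20 ≤ 20, output 6 + 13 + 4 = 23.
Best is lathe and router with total output 27.

27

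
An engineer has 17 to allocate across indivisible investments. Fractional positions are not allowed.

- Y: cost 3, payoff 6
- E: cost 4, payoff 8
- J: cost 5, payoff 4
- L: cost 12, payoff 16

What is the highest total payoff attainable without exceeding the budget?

Take E and L: cost 4 + 12 = 16 ≤ 17, payoff 8 + 16 = 24.
No other feasible combination does better.

24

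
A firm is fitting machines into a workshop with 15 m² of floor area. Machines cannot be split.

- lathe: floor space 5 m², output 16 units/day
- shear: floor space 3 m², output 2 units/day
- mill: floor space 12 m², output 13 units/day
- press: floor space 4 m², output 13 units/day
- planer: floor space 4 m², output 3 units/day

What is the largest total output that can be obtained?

lathe + shear + press: floor space 5 + 3 + 4 = 12 ≤ 15, output 16 + 2 + 13 = 31.
lathe + press: floor space 5 + 4 = 9 ≤ 15, output 16 + 13 = 29.
lathe + press + planer: floor space 5 + 4 + 4 = 13 ≤ 15, output 16 + 13 + 3 = 32.
Best is lathe, press, and planer with total output 32.

32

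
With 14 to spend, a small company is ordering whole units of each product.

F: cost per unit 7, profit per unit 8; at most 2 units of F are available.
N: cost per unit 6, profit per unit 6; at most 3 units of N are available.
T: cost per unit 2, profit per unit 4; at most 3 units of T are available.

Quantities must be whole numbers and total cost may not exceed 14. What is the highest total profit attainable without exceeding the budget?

20

1×F and 3×T: cost 13 ≤ 14, profit 1·8 + 3·4 = 20.
1×N and 3×T: cost 12 ≤ 14, profit 1·6 + 3·4 = 18.
Best is 20.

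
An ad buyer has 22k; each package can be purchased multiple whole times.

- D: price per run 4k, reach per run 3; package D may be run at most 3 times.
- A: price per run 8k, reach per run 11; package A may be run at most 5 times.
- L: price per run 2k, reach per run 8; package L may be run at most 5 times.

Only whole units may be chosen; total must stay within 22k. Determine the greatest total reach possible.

This is a bounded integer knapsack.
Take 1×D, 1×A, and 5×L: price 22 ≤ 22, reach 1·3 + 1·11 + 5·8 = 54.
L has the best ratio (8/2) and is taken to its limit of 5; remaining capacity is filled optimally with the others.

54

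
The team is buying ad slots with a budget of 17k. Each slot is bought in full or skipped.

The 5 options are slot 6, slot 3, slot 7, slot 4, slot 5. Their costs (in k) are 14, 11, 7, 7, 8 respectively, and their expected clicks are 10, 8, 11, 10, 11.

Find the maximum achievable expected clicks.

22

This is an integer program with binary decision variables.
slot 4 + slot 5: cost 7 + 8 = 15 ≤ 17, expected clicks 10 + 11 = 21.
slot 7 + slot 5: cost 7 + 8 = 15 ≤ 17, expected clicks 11 + 11 = 22.
slot 7 + slot 4: cost 7 + 7 = 14 ≤ 17, expected clicks 11 + 10 = 21.
Best is slot 7 and slot 5 with total expected clicks 22.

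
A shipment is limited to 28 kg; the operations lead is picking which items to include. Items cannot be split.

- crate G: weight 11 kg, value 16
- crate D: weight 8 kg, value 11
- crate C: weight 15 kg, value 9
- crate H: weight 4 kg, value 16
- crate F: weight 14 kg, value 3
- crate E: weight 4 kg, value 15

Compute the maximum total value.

58

Allowing fractional choices, the relaxed optimum would be about 58.6, but items are indivisible.
crate G + crate D + crate H + crate E: weight 11 + 8 + 4 + 4 = 27 ≤ 28, value 16 + 11 + 16 + 15 = 58.
crate G + crate H + crate E: weight 11 + 4 + 4 = 19 ≤ 28, value 16 + 16 + 15 = 47.
Best is crate G, crate D, crate H, and crate E with total value 58.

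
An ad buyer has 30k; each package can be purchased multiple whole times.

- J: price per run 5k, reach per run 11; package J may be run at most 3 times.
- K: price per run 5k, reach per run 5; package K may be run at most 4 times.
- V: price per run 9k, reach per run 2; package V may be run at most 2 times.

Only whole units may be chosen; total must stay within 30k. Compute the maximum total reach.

48

This is a bounded integer knapsack.
J has the best ratio (11/5); taking only J gives at most 3×11 = 33 (stopped by the supply cap of 3).
Mixing does better — 3×J and 3×K: price 30 ≤ 30, reach 3·11 + 3·5 = 48.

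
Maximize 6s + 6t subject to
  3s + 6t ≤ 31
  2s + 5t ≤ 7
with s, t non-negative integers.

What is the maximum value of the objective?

18

Relaxing integrality, the LP optimum is 21.00 at (s,t) = (3.5, 0), which is not an integer point.
(s,t)=(3,0): 3·3+6·0=9≤31, 2·3+5·0=6≤7, objective 18.
(s,t)=(2,0): 3·2+6·0=6≤31, 2·2+5·0=4≤7, objective 12.
No feasible integer point exceeds 18.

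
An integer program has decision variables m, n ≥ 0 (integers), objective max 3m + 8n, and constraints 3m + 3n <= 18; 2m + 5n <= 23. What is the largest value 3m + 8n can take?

(m,n)=(1,4): 3·1+3·4=15≤18, 2·1+5·4=22≤23, objective 35.
(m,n)=(0,4): 3·0+3·4=12≤18, 2·0+5·4=20≤23, objective 32.
(m,n)=(2,3): 3·2+3·3=15≤18, 2·2+5·3=19≤23, objective 30.
Maximum is 35 at (m,n)=(1,4).

35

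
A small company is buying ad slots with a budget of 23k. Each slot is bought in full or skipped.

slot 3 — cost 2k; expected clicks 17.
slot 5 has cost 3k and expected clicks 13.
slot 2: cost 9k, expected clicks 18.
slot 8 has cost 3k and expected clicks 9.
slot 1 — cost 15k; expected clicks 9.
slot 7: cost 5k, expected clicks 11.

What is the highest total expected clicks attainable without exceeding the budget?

68

Allowing fractional choices, the relaxed optimum would be about 68.6, but ad slots are indivisible.
slot 3 + slot 5 + slot 2 + slot 8 + slot 7: cost 2 + 3 + 9 + 3 + 5 = 22 ≤ 23, expected clicks 17 + 13 + 18 + 9 + 11 = 68.
slot 3 + slot 5 + slot 2 + slot 7: cost 2 + 3 + 9 + 5 = 19 ≤ 23, expected clicks 17 + 13 + 18 + 11 = 59.
Best is slot 3, slot 5, slot 2, slot 8, and slot 7 with total expected clicks 68.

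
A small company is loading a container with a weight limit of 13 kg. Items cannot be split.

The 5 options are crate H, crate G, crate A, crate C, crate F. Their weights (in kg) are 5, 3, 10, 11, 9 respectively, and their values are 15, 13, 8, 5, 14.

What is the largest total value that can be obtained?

28

This is an integer program with binary decision variables.
Allowing fractional choices, the relaxed optimum would be about 35.8, but items are indivisible.
crate H + crate G: weight 5 + 3 = 8 ≤ 13, value 15 + 13 = 28.
crate G + crate F: weight 3 + 9 = 12 ≤ 13, value 13 + 14 = 27.
Best is crate H and crate G with total value 28.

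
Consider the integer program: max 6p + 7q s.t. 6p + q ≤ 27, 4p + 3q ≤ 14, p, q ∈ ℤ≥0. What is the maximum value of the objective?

The continuous relaxation peaks at (0, 4.67) with value 32.67; rounding to a feasible lattice point costs some objective.
(p,q)=(0,4): 6·0+1·4=4≤27, 4·0+3·4=12≤14, objective 28.
(p,q)=(1,3): 6·1+1·3=9≤27, 4·1+3·3=13≤14, objective 27.
(p,q)=(0,3): 6·0+1·3=3≤27, 4·0+3·3=9≤14, objective 21.
Maximum is 28 at (p,q)=(0,4).

28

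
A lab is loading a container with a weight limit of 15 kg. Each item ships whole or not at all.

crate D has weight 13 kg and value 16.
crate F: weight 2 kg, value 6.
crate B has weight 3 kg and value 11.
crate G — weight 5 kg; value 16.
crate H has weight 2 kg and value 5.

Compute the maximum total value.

Allowing fractional choices, the relaxed optimum would be about 41.7, but items are indivisible.
crate F + crate B + crate G + crate H: weight 2 + 3 + 5 + 2 = 12 ≤ 15, value 6 + 11 + 16 + 5 = 38.
crate F + crate B + crate G: weight 2 + 3 + 5 = 10 ≤ 15, value 6 + 11 + 16 = 33.
Best is crate F, crate B, crate G, and crate H with total value 38.

38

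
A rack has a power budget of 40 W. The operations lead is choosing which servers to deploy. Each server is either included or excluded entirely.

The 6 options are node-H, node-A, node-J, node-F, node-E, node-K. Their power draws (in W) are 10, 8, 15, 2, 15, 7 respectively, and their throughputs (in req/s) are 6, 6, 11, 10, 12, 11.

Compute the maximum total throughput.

This is an integer program with binary decision variables.
node-H + node-F + node-E + node-K: power draw 10 + 2 + 15 + 7 = 34 ≤ 40, throughput 6 + 10 + 12 + 11 = 39.
node-J + node-F + node-E + node-K: power draw 15 + 2 + 15 + 7 = 39 ≤ 40, throughput 11 + 10 + 12 + 11 = 44.
node-A + node-F + node-E + node-K: power draw 8 + 2 + 15 + 7 = 32 ≤ 40, throughput 6 + 10 + 12 + 11 = 39.
Best is node-J, node-F, node-E, and node-K with total throughput 44.

44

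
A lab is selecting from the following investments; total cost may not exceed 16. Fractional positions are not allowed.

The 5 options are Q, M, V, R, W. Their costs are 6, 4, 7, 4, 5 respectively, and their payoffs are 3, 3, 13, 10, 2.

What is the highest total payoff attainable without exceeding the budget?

V + R + W: cost 7 + 4 + 5 = 16 ≤ 16, payoff 13 + 10 + 2 = 25.
M + V + R: cost 4 + 7 + 4 = 15 ≤ 16, payoff 3 + 13 + 10 = 26.
Best is M, V, and R with total payoff 26.

26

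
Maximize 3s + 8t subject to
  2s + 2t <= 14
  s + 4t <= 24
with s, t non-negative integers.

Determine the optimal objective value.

48

Relaxing integrality, the LP optimum is 49.33 at (s,t) = (1.33, 5.67), which is not an integer point.
(s,t)=(0,6): 2·0+2·6=12≤14, 1·0+4·6=24≤24, objective 48.
(s,t)=(2,5): 2·2+2·5=14≤14, 1·2+4·5=22≤24, objective 46.
(s,t)=(1,5): 2·1+2·5=12≤14, 1·1+4·5=21≤24, objective 43.
Maximum is 48 at (s,t)=(0,6).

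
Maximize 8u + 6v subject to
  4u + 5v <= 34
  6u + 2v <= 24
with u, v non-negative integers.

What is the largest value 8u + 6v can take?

(u,v)=(2,5) is feasible, giving 46.
(u,v)=(1,6) is feasible, giving 44.
No feasible integer point exceeds 46.

46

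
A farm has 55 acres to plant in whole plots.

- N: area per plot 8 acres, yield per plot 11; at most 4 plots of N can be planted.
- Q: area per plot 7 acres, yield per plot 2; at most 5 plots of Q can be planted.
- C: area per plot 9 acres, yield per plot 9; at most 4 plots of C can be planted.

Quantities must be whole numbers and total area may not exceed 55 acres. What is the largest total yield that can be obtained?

62

N has the best ratio (11/8); taking only N gives at most 4×11 = 44 (stopped by the supply cap of 4).
Mixing does better — 4×N and 2×C: area 50 ≤ 55, yield 4·11 + 2·9 = 62.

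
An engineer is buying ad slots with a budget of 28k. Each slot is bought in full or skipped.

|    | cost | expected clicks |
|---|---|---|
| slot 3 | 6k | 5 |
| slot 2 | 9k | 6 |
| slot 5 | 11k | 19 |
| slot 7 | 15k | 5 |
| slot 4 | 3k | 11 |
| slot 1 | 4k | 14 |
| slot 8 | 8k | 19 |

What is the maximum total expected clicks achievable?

63

Take slot 5, slot 4, slot 1, and slot 8: cost 11 + 3 + 4 + 8 = 26 ≤ 28, expected clicks 19 + 11 + 14 + 19 = 63.
No other feasible combination does better.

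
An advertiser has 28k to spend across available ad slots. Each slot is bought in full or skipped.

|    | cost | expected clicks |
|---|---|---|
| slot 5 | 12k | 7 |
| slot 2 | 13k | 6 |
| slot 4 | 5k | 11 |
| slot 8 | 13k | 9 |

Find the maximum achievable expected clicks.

Treat it as a binary knapsack problem.
slot 2 + slot 4: cost 13 + 5 = 18 ≤ 28, expected clicks 6 + 11 = 17.
slot 4 + slot 8: cost 5 + 13 = 18 ≤ 28, expected clicks 11 + 9 = 20.
slot 5 + slot 4: cost 12 + 5 = 17 ≤ 28, expected clicks 7 + 11 = 18.
Best is slot 4 and slot 8 with total expected clicks 20.

20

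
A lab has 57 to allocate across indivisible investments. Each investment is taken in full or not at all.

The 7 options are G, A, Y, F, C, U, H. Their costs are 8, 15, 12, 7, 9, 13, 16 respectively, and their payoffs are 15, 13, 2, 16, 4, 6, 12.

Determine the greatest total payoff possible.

60

G + A + F + C + H: cost 8 + 15 + 7 + 9 + 16 = 55 ≤ 57, payoff 15 + 13 + 16 + 4 + 12 = 60.
G + A + F + H: cost 8 + 15 + 7 + 16 = 46 ≤ 57, payoff 15 + 13 + 16 + 12 = 56.
Best is G, A, F, C, and H with total payoff 60.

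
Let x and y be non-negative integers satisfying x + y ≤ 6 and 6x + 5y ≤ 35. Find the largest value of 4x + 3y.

The continuous relaxation peaks at (5.83, 0) with value 23.33; rounding to a feasible lattice point costs some objective.
(x,y)=(5,1) is feasible, giving 23.
(x,y)=(4,2) is feasible, giving 22.
(x,y)=(5,0) is feasible, giving 20.
The best lattice point is (5,1), giving 23.

23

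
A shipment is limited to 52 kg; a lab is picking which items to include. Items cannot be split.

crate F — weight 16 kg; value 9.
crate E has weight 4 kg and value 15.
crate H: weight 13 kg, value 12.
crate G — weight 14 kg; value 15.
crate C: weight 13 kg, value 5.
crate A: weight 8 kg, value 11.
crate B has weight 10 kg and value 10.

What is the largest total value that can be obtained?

63

This is a 0-1 knapsack instance.
crate E + crate H + crate G + crate A + crate B: weight 4 + 13 + 14 + 8 + 10 = 49 ≤ 52, value 15 + 12 + 15 + 11 + 10 = 63.
crate F + crate E + crate G + crate A + crate B: weight 16 + 4 + 14 + 8 + 10 = 52 ≤ 52, value 9 + 15 + 15 + 11 + 10 = 60.
crate E + crate H + crate G + crate C + crate A: weight 4 + 13 + 14 + 13 + 8 = 52 ≤ 52, value 15 + 12 + 15 + 5 + 11 = 58.
Best is crate E, crate H, crate G, crate A, and crate B with total value 63.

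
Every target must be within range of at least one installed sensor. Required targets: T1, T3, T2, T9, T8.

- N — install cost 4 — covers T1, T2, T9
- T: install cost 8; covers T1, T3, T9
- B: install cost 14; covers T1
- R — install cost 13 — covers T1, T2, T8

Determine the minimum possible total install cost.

Choose T and R: together they cover T1, T3, T2, T9, T8 — every target.
Total install cost: 8 + 13 = 21.

21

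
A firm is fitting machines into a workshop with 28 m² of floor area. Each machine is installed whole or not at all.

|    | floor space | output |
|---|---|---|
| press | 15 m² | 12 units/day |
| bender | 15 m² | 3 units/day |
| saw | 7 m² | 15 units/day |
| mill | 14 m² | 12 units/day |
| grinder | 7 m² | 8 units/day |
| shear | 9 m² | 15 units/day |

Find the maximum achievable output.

38

Treat it as a binary knapsack problem.
saw + mill + grinder: floor space 7 + 14 + 7 = 28 ≤ 28, output 15 + 12 + 8 = 35.
saw + shear: floor space 7 + 9 = 16 ≤ 28, output 15 + 15 = 30.
saw + grinder + shear: floor space 7 + 7 + 9 = 23 ≤ 28, output 15 + 8 + 15 = 38.
Best is saw, grinder, and shear with total output 38.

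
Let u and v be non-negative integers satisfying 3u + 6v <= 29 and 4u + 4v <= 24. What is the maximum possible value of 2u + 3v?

15

Relaxing integrality, the LP optimum is 15.67 at (u,v) = (2.33, 3.67), which is not an integer point.
(u,v)=(3,3): 3·3+6·3=27≤29, 4·3+4·3=24≤24, objective 15.
(u,v)=(4,2): 3·4+6·2=24≤29, 4·4+4·2=24≤24, objective 14.
(u,v)=(1,4): 3·1+6·4=27≤29, 4·1+4·4=20≤24, objective 14.
(u,v)=(2,3): 3·2+6·3=24≤29, 4·2+4·3=20≤24, objective 13.
Maximum is 15 at (u,v)=(3,3).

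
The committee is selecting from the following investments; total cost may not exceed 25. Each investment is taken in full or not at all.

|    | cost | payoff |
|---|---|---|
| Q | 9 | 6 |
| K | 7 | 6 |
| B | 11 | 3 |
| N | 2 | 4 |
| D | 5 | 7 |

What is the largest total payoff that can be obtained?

Take Q, K, N, and D: cost 9 + 7 + 2 + 5 = 23 ≤ 25, payoff 6 + 6 + 4 + 7 = 23.
No other feasible combination does better.

23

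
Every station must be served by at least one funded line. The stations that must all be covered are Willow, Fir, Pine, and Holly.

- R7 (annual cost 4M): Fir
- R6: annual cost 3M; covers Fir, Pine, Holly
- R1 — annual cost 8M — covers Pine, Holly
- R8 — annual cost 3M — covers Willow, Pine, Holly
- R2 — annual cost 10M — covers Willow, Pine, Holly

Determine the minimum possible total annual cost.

6

Choose R6 and R8: together they cover Willow, Fir, Pine, Holly — every station.
Total annual cost: 3 + 3 = 6.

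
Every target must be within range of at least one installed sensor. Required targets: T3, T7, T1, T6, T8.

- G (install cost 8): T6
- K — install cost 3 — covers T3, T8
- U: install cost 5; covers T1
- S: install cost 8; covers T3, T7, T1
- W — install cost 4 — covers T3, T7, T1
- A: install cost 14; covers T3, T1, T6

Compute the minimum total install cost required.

Choose G, K, and W: together they cover T3, T7, T1, T6, T8 — every target.
Total install cost: 8 + 3 + 4 = 15.

15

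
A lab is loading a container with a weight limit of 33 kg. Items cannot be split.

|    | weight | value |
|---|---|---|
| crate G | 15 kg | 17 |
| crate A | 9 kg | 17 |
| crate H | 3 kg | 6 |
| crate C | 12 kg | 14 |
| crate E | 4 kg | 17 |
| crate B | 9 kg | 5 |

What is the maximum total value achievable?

Allowing fractional choices, the relaxed optimum would be about 59.7, but items are indivisible.
crate A + crate H + crate C + crate E: weight 9 + 3 + 12 + 4 = 28 ≤ 33, value 17 + 6 + 14 + 17 = 54.
crate G + crate A + crate H + crate E: weight 15 + 9 + 3 + 4 = 31 ≤ 33, value 17 + 17 + 6 + 17 = 57.
Best is crate G, crate A, crate H, and crate E with total value 57.

57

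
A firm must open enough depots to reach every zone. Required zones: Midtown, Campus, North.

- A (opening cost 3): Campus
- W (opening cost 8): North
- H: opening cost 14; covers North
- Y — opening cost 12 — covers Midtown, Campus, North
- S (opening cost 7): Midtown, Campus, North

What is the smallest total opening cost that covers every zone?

S alone covers Midtown, Campus, North — every zone.
Total opening cost: 7.
No cover costs less than 7.

7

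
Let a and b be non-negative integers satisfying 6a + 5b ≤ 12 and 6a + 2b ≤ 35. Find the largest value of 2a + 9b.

The continuous relaxation peaks at (0, 2.4) with value 21.60; rounding to a feasible lattice point costs some objective.
(a,b)=(0,2): 6·0+5·2=10≤12, 6·0+2·2=4≤35, objective 18.
(a,b)=(1,1): 6·1+5·1=11≤12, 6·1+2·1=8≤35, objective 11.
(a,b)=(0,1): 6·0+5·1=5≤12, 6·0+2·1=2≤35, objective 9.
Maximum is 18 at (a,b)=(0,2).

18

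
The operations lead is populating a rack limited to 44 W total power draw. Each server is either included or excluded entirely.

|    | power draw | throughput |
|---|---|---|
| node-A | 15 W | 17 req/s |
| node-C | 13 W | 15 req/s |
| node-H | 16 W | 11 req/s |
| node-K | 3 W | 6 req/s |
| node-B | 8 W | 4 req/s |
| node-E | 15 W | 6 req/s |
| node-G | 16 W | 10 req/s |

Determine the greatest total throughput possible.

Allowing fractional choices, the relaxed optimum would be about 46.9, but servers are indivisible.
node-A + node-C + node-G: power draw 15 + 13 + 16 = 44 ≤ 44, throughput 17 + 15 + 10 = 42.
node-A + node-C + node-K + node-B: power draw 15 + 13 + 3 + 8 = 39 ≤ 44, throughput 17 + 15 + 6 + 4 = 42.
node-A + node-C + node-H: power draw 15 + 13 + 16 = 44 ≤ 44, throughput 17 + 15 + 11 = 43.
Best is node-A, node-C, and node-H with total throughput 43.

43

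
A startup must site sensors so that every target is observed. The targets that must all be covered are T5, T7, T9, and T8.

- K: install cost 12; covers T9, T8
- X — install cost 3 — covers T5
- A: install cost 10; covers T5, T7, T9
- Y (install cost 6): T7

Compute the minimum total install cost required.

21

This is an integer covering problem.
The greedy cost-per-new-target heuristic would pick X, A, and K for 25, but a cheaper cover exists.
Choose K, X, and Y: together they cover T5, T7, T9, T8 — every target.
Total install cost: 12 + 3 + 6 = 21.
No cover costs less than 21.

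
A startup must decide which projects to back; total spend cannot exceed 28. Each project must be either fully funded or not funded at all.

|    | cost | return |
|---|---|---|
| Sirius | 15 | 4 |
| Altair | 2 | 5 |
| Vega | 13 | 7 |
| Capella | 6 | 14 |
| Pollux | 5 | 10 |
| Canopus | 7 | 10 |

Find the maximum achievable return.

39

Take Altair, Capella, Pollux, and Canopus: cost 2 + 6 + 5 + 7 = 20 ≤ 28, return 5 + 14 + 10 + 10 = 39.
No other feasible combination does better.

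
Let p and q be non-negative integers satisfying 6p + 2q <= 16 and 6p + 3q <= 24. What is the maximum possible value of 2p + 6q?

(p,q)=(0,8): 6·0+2·8=16≤16, 6·0+3·8=24≤24, objective 48.
(p,q)=(0,7): 6·0+2·7=14≤16, 6·0+3·7=21≤24, objective 42.
The best lattice point is (0,8), giving 48.

48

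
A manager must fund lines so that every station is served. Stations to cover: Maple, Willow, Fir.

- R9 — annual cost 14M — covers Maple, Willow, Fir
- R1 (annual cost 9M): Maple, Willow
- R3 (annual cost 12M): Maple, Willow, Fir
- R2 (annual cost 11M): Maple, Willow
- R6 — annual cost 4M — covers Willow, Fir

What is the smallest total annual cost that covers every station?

This is a weighted set-cover instance.
The greedy cost-per-new-station heuristic would pick R6 and R1 for 13, but a cheaper cover exists.
R3 alone covers Maple, Willow, Fir — every station.
Total annual cost: 12.
No cover costs less than 12.

12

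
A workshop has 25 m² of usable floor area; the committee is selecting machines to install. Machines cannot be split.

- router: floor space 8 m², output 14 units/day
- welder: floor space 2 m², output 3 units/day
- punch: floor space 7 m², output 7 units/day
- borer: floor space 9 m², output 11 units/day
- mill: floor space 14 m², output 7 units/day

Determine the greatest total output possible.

32

Take router, punch, and borer: floor space 8 + 7 + 9 = 24 ≤ 25, output 14 + 7 + 11 = 32.
No other feasible combination does better.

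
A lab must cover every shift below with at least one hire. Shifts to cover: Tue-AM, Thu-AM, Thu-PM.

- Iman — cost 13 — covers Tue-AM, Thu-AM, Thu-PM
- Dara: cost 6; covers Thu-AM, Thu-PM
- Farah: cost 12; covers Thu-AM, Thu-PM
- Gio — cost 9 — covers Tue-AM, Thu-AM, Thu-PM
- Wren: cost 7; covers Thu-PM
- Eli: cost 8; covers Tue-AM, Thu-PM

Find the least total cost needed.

9

The greedy cost-per-new-shift heuristic would pick Dara and Eli for 14, but a cheaper cover exists.
Gio alone covers Tue-AM, Thu-AM, Thu-PM — every shift.
Total cost: 9.
No cover costs less than 9.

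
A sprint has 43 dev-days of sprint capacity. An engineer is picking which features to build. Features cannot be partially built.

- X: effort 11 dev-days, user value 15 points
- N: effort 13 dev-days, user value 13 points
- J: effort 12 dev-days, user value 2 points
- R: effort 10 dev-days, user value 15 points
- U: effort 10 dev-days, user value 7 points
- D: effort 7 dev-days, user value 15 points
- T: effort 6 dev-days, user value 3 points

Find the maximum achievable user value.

58

X + N + R + D: effort 11 + 13 + 10 + 7 = 41 ≤ 43, user value 15 + 13 + 15 + 15 = 58.
X + R + U + D: effort 11 + 10 + 10 + 7 = 38 ≤ 43, user value 15 + 15 + 7 + 15 = 52.
Best is X, N, R, and D with total user value 58.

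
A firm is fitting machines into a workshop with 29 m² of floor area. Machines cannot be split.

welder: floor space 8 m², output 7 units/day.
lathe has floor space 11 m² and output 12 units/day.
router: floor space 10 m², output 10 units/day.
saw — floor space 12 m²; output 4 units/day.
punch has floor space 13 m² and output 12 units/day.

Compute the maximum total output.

29

welder + lathe + router: floor space 8 + 11 + 10 = 29 ≤ 29, output 7 + 12 + 10 = 29.
lathe + punch: floor space 11 + 13 = 24 ≤ 29, output 12 + 12 = 24.
lathe + router: floor space 11 + 10 = 21 ≤ 29, output 12 + 10 = 22.
Best is welder, lathe, and router with total output 29.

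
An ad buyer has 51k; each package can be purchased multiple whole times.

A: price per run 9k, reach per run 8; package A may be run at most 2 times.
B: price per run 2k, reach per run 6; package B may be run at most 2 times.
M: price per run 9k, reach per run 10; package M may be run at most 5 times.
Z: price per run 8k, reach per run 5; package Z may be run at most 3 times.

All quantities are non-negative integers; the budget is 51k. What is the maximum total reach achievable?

Take 2×B and 5×M: price 49 ≤ 51, reach 2·6 + 5·10 = 62.
B has the best ratio (6/2) and is taken to its limit of 2; remaining capacity is filled optimally with the others.

62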